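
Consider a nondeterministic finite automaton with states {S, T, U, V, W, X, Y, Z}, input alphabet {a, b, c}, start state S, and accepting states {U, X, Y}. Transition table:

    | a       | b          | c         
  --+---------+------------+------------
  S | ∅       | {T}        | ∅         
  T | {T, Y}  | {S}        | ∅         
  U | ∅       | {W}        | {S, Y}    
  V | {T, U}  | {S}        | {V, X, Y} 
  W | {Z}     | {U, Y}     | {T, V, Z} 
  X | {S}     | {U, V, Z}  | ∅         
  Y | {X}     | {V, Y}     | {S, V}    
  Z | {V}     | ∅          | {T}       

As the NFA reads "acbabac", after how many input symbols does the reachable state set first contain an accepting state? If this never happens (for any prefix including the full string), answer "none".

Start in {S}.
Read 'a': {S} → ∅.
The set is empty and remains empty for the remaining 6 symbols.
No reachable set along the way intersects F.

none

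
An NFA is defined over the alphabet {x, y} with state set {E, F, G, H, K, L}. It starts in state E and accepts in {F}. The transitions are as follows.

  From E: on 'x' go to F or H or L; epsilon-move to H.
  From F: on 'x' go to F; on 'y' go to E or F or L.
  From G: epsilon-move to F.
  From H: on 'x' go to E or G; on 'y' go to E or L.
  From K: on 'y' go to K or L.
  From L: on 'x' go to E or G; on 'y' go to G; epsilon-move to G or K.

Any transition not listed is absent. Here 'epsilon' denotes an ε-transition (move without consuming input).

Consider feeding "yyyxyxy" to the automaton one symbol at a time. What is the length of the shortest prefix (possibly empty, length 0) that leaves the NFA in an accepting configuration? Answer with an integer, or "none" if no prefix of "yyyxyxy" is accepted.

Start: ε-closure({E}) = {E, H}.
Read 'y': {E, H} → {E, F, G, H, K, L}.
None of the earlier sets intersect F, but {E, F, G, H, K, L} does.

1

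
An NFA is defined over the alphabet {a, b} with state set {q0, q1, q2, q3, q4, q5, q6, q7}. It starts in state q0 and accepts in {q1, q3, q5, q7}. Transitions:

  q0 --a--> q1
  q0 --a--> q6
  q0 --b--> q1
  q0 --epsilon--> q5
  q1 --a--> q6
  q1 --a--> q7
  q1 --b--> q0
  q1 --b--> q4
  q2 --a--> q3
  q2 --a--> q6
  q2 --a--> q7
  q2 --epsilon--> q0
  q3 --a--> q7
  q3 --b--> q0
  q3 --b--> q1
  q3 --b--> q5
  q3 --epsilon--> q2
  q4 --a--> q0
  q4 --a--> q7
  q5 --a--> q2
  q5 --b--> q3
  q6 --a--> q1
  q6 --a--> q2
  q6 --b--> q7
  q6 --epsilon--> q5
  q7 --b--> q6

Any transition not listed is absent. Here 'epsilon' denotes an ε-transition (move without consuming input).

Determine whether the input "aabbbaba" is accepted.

Start: ε-closure({q0}) = {q0, q5}.
Read 'a': q0→{q1, q6}, q5→{q2}; union {q1, q2, q6}; ε-closure = {q0, q1, q2, q5, q6}.
Read 'a': q0→{q1, q6}, q1→{q6, q7}, q2→{q3, q6, q7}, q5→{q2}, q6→{q1, q2}; union {q1, q2, q3, q6, q7}; ε-closure = {q0, q1, q2, q3, q5, q6, q7}.
Read 'b': q0→{q1}, q1→{q0, q4}, q2→∅, q3→{q0, q1, q5}, q5→{q3}, q6→{q7}, q7→{q6}; union {q0, q1, q3, q4, q5, q6, q7}; ε-closure = {q0, q1, q2, q3, q4, q5, q6, q7}.
Read 'b': q0→{q1}, q1→{q0, q4}, q2→∅, q3→{q0, q1, q5}, q4→∅, q5→{q3}, q6→{q7}, q7→{q6}; union {q0, q1, q3, q4, q5, q6, q7}; ε-closure = {q0, q1, q2, q3, q4, q5, q6, q7}.
Read 'b': q0→{q1}, q1→{q0, q4}, q2→∅, q3→{q0, q1, q5}, q4→∅, q5→{q3}, q6→{q7}, q7→{q6}; union {q0, q1, q3, q4, q5, q6, q7}; ε-closure = {q0, q1, q2, q3, q4, q5, q6, q7}.
Read 'a': q0→{q1, q6}, q1→{q6, q7}, q2→{q3, q6, q7}, q3→{q7}, q4→{q0, q7}, q5→{q2}, q6→{q1, q2}, q7→∅; union {q0, q1, q2, q3, q6, q7}; ε-closure = {q0, q1, q2, q3, q5, q6, q7}.
Read 'b': q0→{q1}, q1→{q0, q4}, q2→∅, q3→{q0, q1, q5}, q5→{q3}, q6→{q7}, q7→{q6}; union {q0, q1, q3, q4, q5, q6, q7}; ε-closure = {q0, q1, q2, q3, q4, q5, q6, q7}.
Read 'a': q0→{q1, q6}, q1→{q6, q7}, q2→{q3, q6, q7}, q3→{q7}, q4→{q0, q7}, q5→{q2}, q6→{q1, q2}, q7→∅; union {q0, q1, q2, q3, q6, q7}; ε-closure = {q0, q1, q2, q3, q5, q6, q7}.
The final set {q0, q1, q2, q3, q5, q6, q7} contains the accepting states q1, q3, q5, q7.

Yes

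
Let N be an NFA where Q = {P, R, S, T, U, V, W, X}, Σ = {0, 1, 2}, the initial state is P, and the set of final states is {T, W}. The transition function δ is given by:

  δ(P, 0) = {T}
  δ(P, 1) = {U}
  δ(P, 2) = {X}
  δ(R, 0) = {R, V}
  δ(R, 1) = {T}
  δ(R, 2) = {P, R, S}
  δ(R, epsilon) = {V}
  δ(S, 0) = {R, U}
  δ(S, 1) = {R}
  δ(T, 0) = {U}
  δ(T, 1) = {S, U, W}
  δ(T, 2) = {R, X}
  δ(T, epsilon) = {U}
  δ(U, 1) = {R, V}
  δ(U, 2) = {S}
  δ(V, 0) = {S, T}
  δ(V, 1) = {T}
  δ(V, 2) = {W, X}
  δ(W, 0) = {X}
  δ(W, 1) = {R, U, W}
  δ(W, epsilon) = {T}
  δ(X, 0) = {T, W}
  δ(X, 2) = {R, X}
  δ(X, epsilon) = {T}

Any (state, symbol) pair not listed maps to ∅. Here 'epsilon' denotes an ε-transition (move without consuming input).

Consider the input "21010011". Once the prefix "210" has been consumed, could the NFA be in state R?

Start in {P}.
Read '2': {P} → {T, U, X}.
Read '1': {T, U, X} → {R, S, T, U, V, W}.
Read '0': {R, S, T, U, V, W} → {R, S, T, U, V, X}.
State R is in {R, S, T, U, V, X}.

Yes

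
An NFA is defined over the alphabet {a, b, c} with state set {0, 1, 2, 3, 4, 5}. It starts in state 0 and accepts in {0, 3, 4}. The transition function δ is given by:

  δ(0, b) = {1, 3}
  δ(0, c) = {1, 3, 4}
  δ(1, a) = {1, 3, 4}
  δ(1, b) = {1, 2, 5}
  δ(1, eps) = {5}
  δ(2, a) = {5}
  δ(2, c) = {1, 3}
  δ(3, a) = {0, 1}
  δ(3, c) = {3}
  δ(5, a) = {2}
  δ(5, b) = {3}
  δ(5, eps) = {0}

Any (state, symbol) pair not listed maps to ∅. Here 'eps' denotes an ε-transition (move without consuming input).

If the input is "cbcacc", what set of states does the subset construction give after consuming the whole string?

{0, 1, 3, 4, 5}

Start in {0}.
Read 'c': {0} → {0, 1, 3, 4, 5}.
Read 'b': {0, 1, 3, 4, 5} → {0, 1, 2, 3, 5}.
Read 'c': {0, 1, 2, 3, 5} → {0, 1, 3, 4, 5}.
Read 'a': {0, 1, 3, 4, 5} → {0, 1, 2, 3, 4, 5}.
Read 'c': {0, 1, 2, 3, 4, 5} → {0, 1, 3, 4, 5}.
Read 'c': {0, 1, 3, 4, 5} → {0, 1, 3, 4, 5}.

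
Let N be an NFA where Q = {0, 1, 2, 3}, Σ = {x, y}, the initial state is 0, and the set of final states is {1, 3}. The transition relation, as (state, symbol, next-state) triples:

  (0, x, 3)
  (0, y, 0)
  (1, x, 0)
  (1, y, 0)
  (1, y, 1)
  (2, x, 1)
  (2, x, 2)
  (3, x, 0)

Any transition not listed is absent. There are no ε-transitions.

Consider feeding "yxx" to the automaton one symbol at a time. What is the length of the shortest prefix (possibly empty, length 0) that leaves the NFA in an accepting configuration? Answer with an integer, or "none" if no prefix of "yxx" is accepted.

Start in {0}.
Read 'y': {0} → {0}.
Read 'x': {0} → {3}.
None of the earlier sets intersect F, but {3} does.

2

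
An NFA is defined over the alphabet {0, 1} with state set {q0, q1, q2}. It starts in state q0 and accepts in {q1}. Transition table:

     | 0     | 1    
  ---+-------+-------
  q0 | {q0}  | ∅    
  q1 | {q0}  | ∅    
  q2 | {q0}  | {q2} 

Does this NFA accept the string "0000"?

Start in {q0}.
Read '0': {q0} → {q0}.
Read '0': {q0} → {q0}.
Read '0': {q0} → {q0}.
Read '0': {q0} → {q0}.
The final set {q0} contains no accepting state.

No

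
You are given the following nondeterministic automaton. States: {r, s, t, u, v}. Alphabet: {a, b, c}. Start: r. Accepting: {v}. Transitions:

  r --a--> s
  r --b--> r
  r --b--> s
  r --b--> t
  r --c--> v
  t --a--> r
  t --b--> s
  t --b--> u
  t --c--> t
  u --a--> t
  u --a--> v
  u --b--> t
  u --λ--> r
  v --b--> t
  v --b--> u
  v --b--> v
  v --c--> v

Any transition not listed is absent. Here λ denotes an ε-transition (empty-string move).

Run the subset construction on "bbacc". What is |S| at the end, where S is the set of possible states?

Start in {r}.
Read 'b': r→{r, s, t}; now {r, s, t}.
Read 'b': r→{r, s, t}, s→∅, t→{s, u}; now {r, s, t, u}.
Read 'a': r→{s}, s→∅, t→{r}, u→{t, v}; now {r, s, t, v}.
Read 'c': r→{v}, s→∅, t→{t}, v→{v}; now {t, v}.
Read 'c': t→{t}, v→{v}; now {t, v}.
That set has 2 states.

2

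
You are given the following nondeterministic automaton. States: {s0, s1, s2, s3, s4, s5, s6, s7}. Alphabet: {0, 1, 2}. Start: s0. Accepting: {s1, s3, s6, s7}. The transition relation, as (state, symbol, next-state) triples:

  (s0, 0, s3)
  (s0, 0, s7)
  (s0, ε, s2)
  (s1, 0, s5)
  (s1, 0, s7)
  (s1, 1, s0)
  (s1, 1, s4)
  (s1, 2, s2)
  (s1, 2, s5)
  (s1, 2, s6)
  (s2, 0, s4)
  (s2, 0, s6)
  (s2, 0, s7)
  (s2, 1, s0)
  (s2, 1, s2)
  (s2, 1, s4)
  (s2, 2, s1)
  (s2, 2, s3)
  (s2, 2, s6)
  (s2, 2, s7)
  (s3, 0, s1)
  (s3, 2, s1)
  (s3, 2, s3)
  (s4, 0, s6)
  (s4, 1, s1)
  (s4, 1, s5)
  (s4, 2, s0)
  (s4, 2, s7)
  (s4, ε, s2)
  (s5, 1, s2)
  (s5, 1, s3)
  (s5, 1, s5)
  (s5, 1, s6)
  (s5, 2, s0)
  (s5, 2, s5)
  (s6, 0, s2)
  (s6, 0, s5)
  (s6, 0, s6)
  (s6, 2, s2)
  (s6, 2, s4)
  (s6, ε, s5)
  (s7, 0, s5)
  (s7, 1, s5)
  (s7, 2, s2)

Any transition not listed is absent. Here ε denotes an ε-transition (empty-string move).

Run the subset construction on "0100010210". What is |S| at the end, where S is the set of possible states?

Start: ε-closure({s0}) = {s0, s2}.
Read '0': s0→{s3, s7}, s2→{s4, s6, s7}; union {s3, s4, s6, s7}; ε-closure = {s2, s3, s4, s5, s6, s7}.
Read '1': s2→{s0, s2, s4}, s3→∅, s4→{s1, s5}, s5→{s2, s3, s5, s6}, s6→∅, s7→{s5}; now {s0, s1, s2, s3, s4, s5, s6}.
Read '0': s0→{s3, s7}, s1→{s5, s7}, s2→{s4, s6, s7}, s3→{s1}, s4→{s6}, s5→∅, s6→{s2, s5, s6}; now {s1, s2, s3, s4, s5, s6, s7}.
Read '0': s1→{s5, s7}, s2→{s4, s6, s7}, s3→{s1}, s4→{s6}, s5→∅, s6→{s2, s5, s6}, s7→{s5}; now {s1, s2, s4, s5, s6, s7}.
Read '0': s1→{s5, s7}, s2→{s4, s6, s7}, s4→{s6}, s5→∅, s6→{s2, s5, s6}, s7→{s5}; now {s2, s4, s5, s6, s7}.
Read '1': s2→{s0, s2, s4}, s4→{s1, s5}, s5→{s2, s3, s5, s6}, s6→∅, s7→{s5}; now {s0, s1, s2, s3, s4, s5, s6}.
Read '0': s0→{s3, s7}, s1→{s5, s7}, s2→{s4, s6, s7}, s3→{s1}, s4→{s6}, s5→∅, s6→{s2, s5, s6}; now {s1, s2, s3, s4, s5, s6, s7}.
Read '2': s1→{s2, s5, s6}, s2→{s1, s3, s6, s7}, s3→{s1, s3}, s4→{s0, s7}, s5→{s0, s5}, s6→{s2, s4}, s7→{s2}; now {s0, s1, s2, s3, s4, s5, s6, s7}.
Read '1': s0→∅, s1→{s0, s4}, s2→{s0, s2, s4}, s3→∅, s4→{s1, s5}, s5→{s2, s3, s5, s6}, s6→∅, s7→{s5}; now {s0, s1, s2, s3, s4, s5, s6}.
Read '0': s0→{s3, s7}, s1→{s5, s7}, s2→{s4, s6, s7}, s3→{s1}, s4→{s6}, s5→∅, s6→{s2, s5, s6}; now {s1, s2, s3, s4, s5, s6, s7}.
That set has 7 states.

7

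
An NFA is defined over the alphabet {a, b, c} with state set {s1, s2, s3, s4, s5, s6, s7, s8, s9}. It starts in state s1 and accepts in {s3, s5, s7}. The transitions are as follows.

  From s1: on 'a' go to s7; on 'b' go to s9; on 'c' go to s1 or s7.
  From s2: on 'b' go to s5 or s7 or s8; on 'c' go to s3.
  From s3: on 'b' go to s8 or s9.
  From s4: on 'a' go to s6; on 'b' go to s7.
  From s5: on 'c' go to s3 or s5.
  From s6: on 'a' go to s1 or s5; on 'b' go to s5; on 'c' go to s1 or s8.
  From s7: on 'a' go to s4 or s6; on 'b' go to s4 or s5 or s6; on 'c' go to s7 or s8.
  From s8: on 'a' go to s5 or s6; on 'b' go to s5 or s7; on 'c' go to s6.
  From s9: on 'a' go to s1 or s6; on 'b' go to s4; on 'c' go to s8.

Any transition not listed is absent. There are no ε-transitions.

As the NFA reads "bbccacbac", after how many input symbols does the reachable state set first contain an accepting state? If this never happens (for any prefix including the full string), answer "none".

none

Start in {s1}.
Read 'b': {s1} → {s9}.
Read 'b': {s9} → {s4}.
Read 'c': {s4} → ∅.
The set is empty and remains empty for the remaining 6 symbols.
No reachable set along the way intersects F.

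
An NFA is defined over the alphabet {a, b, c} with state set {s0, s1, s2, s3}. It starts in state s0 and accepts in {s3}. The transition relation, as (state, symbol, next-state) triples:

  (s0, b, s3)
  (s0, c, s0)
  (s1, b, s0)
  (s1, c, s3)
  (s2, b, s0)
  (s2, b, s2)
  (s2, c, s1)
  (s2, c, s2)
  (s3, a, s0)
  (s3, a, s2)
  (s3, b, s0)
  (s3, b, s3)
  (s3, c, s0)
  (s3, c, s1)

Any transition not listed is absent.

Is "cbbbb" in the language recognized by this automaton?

Yes

Start in {s0}.
Read 'c': {s0} → {s0}.
Read 'b': {s0} → {s3}.
Read 'b': {s3} → {s0, s3}.
Read 'b': {s0, s3} → {s0, s3}.
Read 'b': {s0, s3} → {s0, s3}.
The final set {s0, s3} contains the accepting state s3.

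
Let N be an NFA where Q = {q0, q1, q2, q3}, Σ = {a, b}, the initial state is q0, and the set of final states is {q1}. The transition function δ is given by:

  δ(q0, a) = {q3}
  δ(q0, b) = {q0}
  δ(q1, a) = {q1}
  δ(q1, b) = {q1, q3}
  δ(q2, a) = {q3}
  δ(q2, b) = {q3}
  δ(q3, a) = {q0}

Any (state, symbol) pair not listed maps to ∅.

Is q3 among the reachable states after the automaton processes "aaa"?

Yes

Start in {q0}.
Read 'a': q0→{q3}; now {q3}.
Read 'a': q3→{q0}; now {q0}.
Read 'a': q0→{q3}; now {q3}.
State q3 is in {q3}.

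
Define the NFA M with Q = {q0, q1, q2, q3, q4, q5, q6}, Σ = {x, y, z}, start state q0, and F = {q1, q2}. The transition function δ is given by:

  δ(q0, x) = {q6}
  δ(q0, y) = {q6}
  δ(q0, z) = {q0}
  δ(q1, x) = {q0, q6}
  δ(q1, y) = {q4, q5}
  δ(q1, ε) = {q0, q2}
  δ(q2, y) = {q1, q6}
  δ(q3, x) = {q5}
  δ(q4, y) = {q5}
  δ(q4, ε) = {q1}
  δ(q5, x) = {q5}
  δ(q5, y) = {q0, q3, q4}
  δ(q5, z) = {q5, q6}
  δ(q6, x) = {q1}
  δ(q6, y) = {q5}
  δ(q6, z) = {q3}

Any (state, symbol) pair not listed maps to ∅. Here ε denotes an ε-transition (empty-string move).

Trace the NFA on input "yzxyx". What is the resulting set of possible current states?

{q0, q5, q6}

Start in {q0}.
Read 'y': {q0} → {q6}.
Read 'z': {q6} → {q3}.
Read 'x': {q3} → {q5}.
Read 'y': {q5} → {q0, q1, q2, q3, q4}.
Read 'x': {q0, q1, q2, q3, q4} → {q0, q5, q6}.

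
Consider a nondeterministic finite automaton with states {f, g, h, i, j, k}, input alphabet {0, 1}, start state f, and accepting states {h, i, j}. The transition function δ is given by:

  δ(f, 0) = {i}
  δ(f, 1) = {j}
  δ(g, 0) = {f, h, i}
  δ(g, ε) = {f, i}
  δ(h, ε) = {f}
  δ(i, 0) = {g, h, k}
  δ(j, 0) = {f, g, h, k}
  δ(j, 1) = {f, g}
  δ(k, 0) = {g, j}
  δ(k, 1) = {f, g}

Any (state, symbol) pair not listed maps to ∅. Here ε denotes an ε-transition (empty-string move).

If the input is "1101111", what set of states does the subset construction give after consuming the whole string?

Start in {f}.
Read '1': {f} → {j}.
Read '1': {j} → {f, g, i}.
Read '0': {f, g, i} → {f, g, h, i, k}.
Read '1': {f, g, h, i, k} → {f, g, i, j}.
Read '1': {f, g, i, j} → {f, g, i, j}.
Read '1': {f, g, i, j} → {f, g, i, j}.
Read '1': {f, g, i, j} → {f, g, i, j}.

{f, g, i, j}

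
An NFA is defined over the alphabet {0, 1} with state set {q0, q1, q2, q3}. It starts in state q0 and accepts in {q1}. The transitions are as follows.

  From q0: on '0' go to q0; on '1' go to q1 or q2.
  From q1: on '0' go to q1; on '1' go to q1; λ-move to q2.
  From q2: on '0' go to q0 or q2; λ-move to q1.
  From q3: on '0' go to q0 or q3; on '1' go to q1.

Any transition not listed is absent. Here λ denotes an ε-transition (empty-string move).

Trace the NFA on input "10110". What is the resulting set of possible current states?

Start in {q0}.
Read '1': q0→{q1, q2}; now {q1, q2}.
Read '0': q1→{q1}, q2→{q0, q2}; now {q0, q1, q2}.
Read '1': q0→{q1, q2}, q1→{q1}, q2→∅; now {q1, q2}.
Read '1': q1→{q1}, q2→∅; union {q1}; ε-closure = {q1, q2}.
Read '0': q1→{q1}, q2→{q0, q2}; now {q0, q1, q2}.

{q0, q1, q2}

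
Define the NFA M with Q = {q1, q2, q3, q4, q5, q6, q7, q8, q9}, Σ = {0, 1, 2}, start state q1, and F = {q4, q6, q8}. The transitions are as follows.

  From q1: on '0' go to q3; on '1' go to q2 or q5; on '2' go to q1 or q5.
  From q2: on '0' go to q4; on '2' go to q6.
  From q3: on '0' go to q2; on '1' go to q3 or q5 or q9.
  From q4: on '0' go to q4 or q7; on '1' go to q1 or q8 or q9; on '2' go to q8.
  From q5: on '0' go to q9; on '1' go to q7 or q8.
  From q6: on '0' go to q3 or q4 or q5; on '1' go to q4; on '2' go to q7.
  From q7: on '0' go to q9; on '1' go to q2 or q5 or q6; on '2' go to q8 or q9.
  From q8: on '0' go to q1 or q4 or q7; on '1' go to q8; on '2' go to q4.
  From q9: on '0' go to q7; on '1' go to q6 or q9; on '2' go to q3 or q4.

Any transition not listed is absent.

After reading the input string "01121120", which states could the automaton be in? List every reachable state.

{q1, q2, q3, q4, q5, q7, q9}

Start in {q1}.
Read '0': {q1} → {q3}.
Read '1': {q3} → {q3, q5, q9}.
Read '1': {q3, q5, q9} → {q3, q5, q6, q7, q8, q9}.
Read '2': {q3, q5, q6, q7, q8, q9} → {q3, q4, q7, q8, q9}.
Read '1': {q3, q4, q7, q8, q9} → {q1, q2, q3, q5, q6, q8, q9}.
Read '1': {q1, q2, q3, q5, q6, q8, q9} → {q2, q3, q4, q5, q6, q7, q8, q9}.
Read '2': {q2, q3, q4, q5, q6, q7, q8, q9} → {q3, q4, q6, q7, q8, q9}.
Read '0': {q3, q4, q6, q7, q8, q9} → {q1, q2, q3, q4, q5, q7, q9}.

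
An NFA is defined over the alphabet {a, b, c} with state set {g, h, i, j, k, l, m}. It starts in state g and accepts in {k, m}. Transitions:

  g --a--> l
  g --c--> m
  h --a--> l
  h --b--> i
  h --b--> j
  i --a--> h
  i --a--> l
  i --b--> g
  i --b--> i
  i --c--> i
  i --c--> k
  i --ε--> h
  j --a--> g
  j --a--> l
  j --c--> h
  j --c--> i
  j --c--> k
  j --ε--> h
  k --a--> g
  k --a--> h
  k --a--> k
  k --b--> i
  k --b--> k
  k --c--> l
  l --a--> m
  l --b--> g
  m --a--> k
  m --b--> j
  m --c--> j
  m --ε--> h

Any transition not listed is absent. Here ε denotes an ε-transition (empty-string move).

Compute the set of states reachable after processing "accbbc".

∅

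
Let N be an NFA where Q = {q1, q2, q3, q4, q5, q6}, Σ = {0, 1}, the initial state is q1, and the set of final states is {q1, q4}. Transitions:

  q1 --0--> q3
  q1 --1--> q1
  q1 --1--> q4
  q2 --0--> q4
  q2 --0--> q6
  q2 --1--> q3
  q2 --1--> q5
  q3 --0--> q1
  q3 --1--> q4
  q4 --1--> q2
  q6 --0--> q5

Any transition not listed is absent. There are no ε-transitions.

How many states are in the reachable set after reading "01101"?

Start in {q1}.
Read '0': q1→{q3}; now {q3}.
Read '1': q3→{q4}; now {q4}.
Read '1': q4→{q2}; now {q2}.
Read '0': q2→{q4, q6}; now {q4, q6}.
Read '1': q4→{q2}, q6→∅; now {q2}.
That set has 1 state.

1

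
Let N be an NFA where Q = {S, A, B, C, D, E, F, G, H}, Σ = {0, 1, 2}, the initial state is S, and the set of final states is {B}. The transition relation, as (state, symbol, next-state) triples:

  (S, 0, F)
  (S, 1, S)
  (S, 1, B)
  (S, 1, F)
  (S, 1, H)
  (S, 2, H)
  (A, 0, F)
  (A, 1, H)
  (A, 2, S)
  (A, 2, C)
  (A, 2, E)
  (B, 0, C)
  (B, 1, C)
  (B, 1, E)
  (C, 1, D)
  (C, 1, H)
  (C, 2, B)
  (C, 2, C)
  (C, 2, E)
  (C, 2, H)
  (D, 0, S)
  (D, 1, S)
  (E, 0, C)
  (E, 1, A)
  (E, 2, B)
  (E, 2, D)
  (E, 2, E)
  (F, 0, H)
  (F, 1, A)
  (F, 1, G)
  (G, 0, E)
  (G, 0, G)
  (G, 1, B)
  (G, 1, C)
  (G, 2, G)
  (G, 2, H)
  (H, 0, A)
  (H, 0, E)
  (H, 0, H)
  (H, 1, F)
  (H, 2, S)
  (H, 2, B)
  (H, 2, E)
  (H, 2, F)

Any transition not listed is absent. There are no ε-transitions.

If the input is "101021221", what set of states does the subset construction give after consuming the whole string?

Start in {S}.
Read '1': S→{S, B, F, H}; now {S, B, F, H}.
Read '0': S→{F}, B→{C}, F→{H}, H→{A, E, H}; now {A, C, E, F, H}.
Read '1': A→{H}, C→{D, H}, E→{A}, F→{A, G}, H→{F}; now {A, D, F, G, H}.
Read '0': A→{F}, D→{S}, F→{H}, G→{E, G}, H→{A, E, H}; now {S, A, E, F, G, H}.
Read '2': S→{H}, A→{S, C, E}, E→{B, D, E}, F→∅, G→{G, H}, H→{S, B, E, F}; now {S, B, C, D, E, F, G, H}.
Read '1': S→{S, B, F, H}, B→{C, E}, C→{D, H}, D→{S}, E→{A}, F→{A, G}, G→{B, C}, H→{F}; now {S, A, B, C, D, E, F, G, H}.
Read '2': S→{H}, A→{S, C, E}, B→∅, C→{B, C, E, H}, D→∅, E→{B, D, E}, F→∅, G→{G, H}, H→{S, B, E, F}; now {S, B, C, D, E, F, G, H}.
Read '2': S→{H}, B→∅, C→{B, C, E, H}, D→∅, E→{B, D, E}, F→∅, G→{G, H}, H→{S, B, E, F}; now {S, B, C, D, E, F, G, H}.
Read '1': S→{S, B, F, H}, B→{C, E}, C→{D, H}, D→{S}, E→{A}, F→{A, G}, G→{B, C}, H→{F}; now {S, A, B, C, D, E, F, G, H}.

{S, A, B, C, D, E, F, G, H}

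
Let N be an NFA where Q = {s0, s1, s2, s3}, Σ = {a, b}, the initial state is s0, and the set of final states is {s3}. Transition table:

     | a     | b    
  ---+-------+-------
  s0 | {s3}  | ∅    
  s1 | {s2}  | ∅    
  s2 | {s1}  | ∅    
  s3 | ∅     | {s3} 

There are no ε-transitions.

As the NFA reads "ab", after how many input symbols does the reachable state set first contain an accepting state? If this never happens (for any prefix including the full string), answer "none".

1

Start in {s0}.
Read 'a': s0→{s3}; now {s3}.
None of the earlier sets intersect F, but {s3} does.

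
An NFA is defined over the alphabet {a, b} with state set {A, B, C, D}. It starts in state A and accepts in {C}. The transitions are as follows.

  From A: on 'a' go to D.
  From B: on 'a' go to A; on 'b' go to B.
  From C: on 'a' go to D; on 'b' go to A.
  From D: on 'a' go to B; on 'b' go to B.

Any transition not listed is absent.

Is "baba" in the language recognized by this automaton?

Start in {A}.
Read 'b': A→∅; now ∅.
The set is empty and remains empty for the remaining 3 symbols.
The final set ∅ contains no accepting state.

No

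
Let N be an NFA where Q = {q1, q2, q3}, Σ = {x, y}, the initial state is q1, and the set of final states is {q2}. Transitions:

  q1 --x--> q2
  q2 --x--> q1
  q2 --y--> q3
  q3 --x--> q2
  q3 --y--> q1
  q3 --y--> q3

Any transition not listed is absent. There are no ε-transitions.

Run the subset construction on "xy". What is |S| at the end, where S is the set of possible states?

1

Start in {q1}.
Read 'x': {q1} → {q2}.
Read 'y': {q2} → {q3}.
That set has 1 state.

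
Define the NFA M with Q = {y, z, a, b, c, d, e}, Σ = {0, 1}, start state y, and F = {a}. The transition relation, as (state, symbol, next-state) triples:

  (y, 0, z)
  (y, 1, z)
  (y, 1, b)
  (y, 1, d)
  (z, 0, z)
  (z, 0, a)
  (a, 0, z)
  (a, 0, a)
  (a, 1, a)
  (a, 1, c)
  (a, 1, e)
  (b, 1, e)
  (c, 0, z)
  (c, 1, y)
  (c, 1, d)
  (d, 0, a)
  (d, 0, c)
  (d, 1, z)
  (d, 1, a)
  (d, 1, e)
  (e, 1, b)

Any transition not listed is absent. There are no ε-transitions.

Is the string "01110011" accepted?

Start in {y}.
Read '0': {y} → {z}.
Read '1': {z} → ∅.
The set is empty and remains empty for the remaining 6 symbols.
The final set ∅ contains no accepting state.

No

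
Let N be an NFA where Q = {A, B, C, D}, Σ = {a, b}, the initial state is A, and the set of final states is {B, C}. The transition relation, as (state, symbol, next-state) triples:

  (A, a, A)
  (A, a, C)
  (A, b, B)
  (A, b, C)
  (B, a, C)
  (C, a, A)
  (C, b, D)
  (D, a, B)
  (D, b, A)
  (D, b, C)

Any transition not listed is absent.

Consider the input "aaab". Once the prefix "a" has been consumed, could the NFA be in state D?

Start in {A}.
Read 'a': A→{A, C}; now {A, C}.
State D is not in {A, C}.

No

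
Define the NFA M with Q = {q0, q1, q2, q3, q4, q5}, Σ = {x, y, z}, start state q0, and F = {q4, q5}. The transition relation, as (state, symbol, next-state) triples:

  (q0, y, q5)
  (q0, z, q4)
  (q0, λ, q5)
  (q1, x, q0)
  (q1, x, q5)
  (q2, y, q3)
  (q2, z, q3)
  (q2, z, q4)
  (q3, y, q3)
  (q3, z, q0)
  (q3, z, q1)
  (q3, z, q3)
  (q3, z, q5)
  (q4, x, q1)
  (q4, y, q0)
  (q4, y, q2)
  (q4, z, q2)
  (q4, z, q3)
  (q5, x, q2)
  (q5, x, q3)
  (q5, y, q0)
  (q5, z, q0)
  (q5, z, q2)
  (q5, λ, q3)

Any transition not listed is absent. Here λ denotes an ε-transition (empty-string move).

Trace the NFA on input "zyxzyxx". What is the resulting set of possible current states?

∅

Start: ε-closure({q0}) = {q0, q3, q5}.
Read 'z': q0→{q4}, q3→{q0, q1, q3, q5}, q5→{q0, q2}; now {q0, q1, q2, q3, q4, q5}.
Read 'y': q0→{q5}, q1→∅, q2→{q3}, q3→{q3}, q4→{q0, q2}, q5→{q0}; now {q0, q2, q3, q5}.
Read 'x': q0→∅, q2→∅, q3→∅, q5→{q2, q3}; now {q2, q3}.
Read 'z': q2→{q3, q4}, q3→{q0, q1, q3, q5}; now {q0, q1, q3, q4, q5}.
Read 'y': q0→{q5}, q1→∅, q3→{q3}, q4→{q0, q2}, q5→{q0}; now {q0, q2, q3, q5}.
Read 'x': q0→∅, q2→∅, q3→∅, q5→{q2, q3}; now {q2, q3}.
Read 'x': q2→∅, q3→∅; now ∅.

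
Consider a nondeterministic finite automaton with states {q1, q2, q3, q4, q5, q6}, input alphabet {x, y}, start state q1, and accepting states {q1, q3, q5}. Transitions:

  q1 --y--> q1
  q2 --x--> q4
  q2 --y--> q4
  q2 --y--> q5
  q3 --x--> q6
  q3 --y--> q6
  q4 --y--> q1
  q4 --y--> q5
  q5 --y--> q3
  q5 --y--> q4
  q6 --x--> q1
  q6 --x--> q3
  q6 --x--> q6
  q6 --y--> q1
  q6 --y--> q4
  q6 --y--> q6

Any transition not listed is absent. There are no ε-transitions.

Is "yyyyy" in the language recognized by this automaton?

Start in {q1}.
Read 'y': q1→{q1}; now {q1}.
Read 'y': q1→{q1}; now {q1}.
Read 'y': q1→{q1}; now {q1}.
Read 'y': q1→{q1}; now {q1}.
Read 'y': q1→{q1}; now {q1}.
The final set {q1} contains the accepting state q1.

Yes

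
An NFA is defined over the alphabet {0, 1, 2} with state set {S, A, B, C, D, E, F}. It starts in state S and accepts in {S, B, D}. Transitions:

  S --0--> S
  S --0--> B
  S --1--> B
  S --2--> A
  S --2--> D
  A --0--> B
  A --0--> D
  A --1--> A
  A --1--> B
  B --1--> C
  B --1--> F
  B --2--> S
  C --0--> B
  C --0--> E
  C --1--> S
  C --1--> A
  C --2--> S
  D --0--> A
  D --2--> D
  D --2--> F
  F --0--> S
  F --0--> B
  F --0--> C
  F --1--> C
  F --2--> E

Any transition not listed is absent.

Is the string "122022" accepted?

Yes

Start in {S}.
Read '1': S→{B}; now {B}.
Read '2': B→{S}; now {S}.
Read '2': S→{A, D}; now {A, D}.
Read '0': A→{B, D}, D→{A}; now {A, B, D}.
Read '2': A→∅, B→{S}, D→{D, F}; now {S, D, F}.
Read '2': S→{A, D}, D→{D, F}, F→{E}; now {A, D, E, F}.
The final set {A, D, E, F} contains the accepting state D.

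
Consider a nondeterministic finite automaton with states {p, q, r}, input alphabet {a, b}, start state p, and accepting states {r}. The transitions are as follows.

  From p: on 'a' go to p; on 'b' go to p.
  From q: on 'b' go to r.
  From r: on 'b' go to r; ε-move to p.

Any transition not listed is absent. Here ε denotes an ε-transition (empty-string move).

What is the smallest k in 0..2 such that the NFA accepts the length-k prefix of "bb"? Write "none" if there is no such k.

Start in {p}.
Read 'b': p→{p}; now {p}.
Read 'b': p→{p}; now {p}.
No reachable set along the way intersects F.

none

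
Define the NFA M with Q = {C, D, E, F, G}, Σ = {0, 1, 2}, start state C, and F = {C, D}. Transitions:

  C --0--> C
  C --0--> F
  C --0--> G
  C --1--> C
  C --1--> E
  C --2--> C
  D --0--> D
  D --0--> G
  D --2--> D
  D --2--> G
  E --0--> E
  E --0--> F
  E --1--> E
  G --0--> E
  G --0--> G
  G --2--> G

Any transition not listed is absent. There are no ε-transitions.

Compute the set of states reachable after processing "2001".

{C, E}

Start in {C}.
Read '2': C→{C}; now {C}.
Read '0': C→{C, F, G}; now {C, F, G}.
Read '0': C→{C, F, G}, F→∅, G→{E, G}; now {C, E, F, G}.
Read '1': C→{C, E}, E→{E}, F→∅, G→∅; now {C, E}.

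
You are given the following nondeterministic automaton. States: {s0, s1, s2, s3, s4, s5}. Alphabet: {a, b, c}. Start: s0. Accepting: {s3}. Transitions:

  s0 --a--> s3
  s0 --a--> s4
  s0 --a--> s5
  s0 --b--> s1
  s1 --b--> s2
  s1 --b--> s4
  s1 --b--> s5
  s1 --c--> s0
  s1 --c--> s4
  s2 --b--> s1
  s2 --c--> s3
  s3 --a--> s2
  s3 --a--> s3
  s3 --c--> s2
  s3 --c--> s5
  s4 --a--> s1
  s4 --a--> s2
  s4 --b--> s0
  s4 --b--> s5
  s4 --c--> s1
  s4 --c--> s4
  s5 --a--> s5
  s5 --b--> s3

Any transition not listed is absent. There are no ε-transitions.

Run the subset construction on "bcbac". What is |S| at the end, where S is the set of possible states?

4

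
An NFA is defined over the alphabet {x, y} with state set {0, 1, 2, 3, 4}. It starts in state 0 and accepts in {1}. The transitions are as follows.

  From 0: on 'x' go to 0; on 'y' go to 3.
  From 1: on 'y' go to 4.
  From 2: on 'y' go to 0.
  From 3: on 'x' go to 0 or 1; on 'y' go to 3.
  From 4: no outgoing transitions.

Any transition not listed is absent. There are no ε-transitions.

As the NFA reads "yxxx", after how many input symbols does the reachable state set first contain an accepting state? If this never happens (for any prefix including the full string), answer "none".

Start in {0}.
Read 'y': {0} → {3}.
Read 'x': {3} → {0, 1}.
None of the earlier sets intersect F, but {0, 1} does.

2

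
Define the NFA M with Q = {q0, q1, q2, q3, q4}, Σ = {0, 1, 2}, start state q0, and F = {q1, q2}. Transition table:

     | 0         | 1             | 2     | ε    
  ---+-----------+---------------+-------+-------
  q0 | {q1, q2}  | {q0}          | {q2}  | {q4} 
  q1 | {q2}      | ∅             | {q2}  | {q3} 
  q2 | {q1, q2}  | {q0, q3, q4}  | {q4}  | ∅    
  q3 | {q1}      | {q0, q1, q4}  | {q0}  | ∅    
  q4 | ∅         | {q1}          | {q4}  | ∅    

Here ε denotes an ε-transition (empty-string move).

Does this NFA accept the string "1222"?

No

Start: ε-closure({q0}) = {q0, q4}.
Read '1': q0→{q0}, q4→{q1}; union {q0, q1}; ε-closure = {q0, q1, q3, q4}.
Read '2': q0→{q2}, q1→{q2}, q3→{q0}, q4→{q4}; now {q0, q2, q4}.
Read '2': q0→{q2}, q2→{q4}, q4→{q4}; now {q2, q4}.
Read '2': q2→{q4}, q4→{q4}; now {q4}.
The final set {q4} contains no accepting state.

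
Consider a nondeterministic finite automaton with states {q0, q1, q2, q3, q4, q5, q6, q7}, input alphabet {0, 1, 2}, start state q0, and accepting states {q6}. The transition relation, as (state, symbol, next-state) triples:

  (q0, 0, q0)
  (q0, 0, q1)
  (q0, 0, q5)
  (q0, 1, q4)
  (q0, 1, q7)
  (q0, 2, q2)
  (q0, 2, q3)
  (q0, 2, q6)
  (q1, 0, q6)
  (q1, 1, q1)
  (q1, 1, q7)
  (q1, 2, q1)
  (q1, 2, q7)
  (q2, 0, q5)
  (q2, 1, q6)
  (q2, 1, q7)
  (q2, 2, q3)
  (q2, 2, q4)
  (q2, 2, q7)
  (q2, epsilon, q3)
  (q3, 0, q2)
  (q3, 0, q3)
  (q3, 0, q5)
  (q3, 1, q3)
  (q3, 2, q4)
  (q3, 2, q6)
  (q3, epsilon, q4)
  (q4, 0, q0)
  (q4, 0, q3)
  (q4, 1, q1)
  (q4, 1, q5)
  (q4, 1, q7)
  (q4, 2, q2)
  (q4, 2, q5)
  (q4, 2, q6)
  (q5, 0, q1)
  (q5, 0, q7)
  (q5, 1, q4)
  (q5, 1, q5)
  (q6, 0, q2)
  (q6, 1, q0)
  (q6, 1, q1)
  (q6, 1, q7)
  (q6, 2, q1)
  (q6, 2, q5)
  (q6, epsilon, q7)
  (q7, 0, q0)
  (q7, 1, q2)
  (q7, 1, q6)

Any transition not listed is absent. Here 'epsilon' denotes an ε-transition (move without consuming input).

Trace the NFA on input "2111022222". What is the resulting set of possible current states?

Start in {q0}.
Read '2': q0→{q2, q3, q6}; union {q2, q3, q6}; ε-closure = {q2, q3, q4, q6, q7}.
Read '1': q2→{q6, q7}, q3→{q3}, q4→{q1, q5, q7}, q6→{q0, q1, q7}, q7→{q2, q6}; union {q0, q1, q2, q3, q5, q6, q7}; ε-closure = {q0, q1, q2, q3, q4, q5, q6, q7}.
Read '1': q0→{q4, q7}, q1→{q1, q7}, q2→{q6, q7}, q3→{q3}, q4→{q1, q5, q7}, q5→{q4, q5}, q6→{q0, q1, q7}, q7→{q2, q6}; now {q0, q1, q2, q3, q4, q5, q6, q7}.
Read '1': q0→{q4, q7}, q1→{q1, q7}, q2→{q6, q7}, q3→{q3}, q4→{q1, q5, q7}, q5→{q4, q5}, q6→{q0, q1, q7}, q7→{q2, q6}; now {q0, q1, q2, q3, q4, q5, q6, q7}.
Read '0': q0→{q0, q1, q5}, q1→{q6}, q2→{q5}, q3→{q2, q3, q5}, q4→{q0, q3}, q5→{q1, q7}, q6→{q2}, q7→{q0}; union {q0, q1, q2, q3, q5, q6, q7}; ε-closure = {q0, q1, q2, q3, q4, q5, q6, q7}.
Read '2': q0→{q2, q3, q6}, q1→{q1, q7}, q2→{q3, q4, q7}, q3→{q4, q6}, q4→{q2, q5, q6}, q5→∅, q6→{q1, q5}, q7→∅; now {q1, q2, q3, q4, q5, q6, q7}.
Read '2': q1→{q1, q7}, q2→{q3, q4, q7}, q3→{q4, q6}, q4→{q2, q5, q6}, q5→∅, q6→{q1, q5}, q7→∅; now {q1, q2, q3, q4, q5, q6, q7}.
Read '2': q1→{q1, q7}, q2→{q3, q4, q7}, q3→{q4, q6}, q4→{q2, q5, q6}, q5→∅, q6→{q1, q5}, q7→∅; now {q1, q2, q3, q4, q5, q6, q7}.
Read '2': q1→{q1, q7}, q2→{q3, q4, q7}, q3→{q4, q6}, q4→{q2, q5, q6}, q5→∅, q6→{q1, q5}, q7→∅; now {q1, q2, q3, q4, q5, q6, q7}.
Read '2': q1→{q1, q7}, q2→{q3, q4, q7}, q3→{q4, q6}, q4→{q2, q5, q6}, q5→∅, q6→{q1, q5}, q7→∅; now {q1, q2, q3, q4, q5, q6, q7}.

{q1, q2, q3, q4, q5, q6, q7}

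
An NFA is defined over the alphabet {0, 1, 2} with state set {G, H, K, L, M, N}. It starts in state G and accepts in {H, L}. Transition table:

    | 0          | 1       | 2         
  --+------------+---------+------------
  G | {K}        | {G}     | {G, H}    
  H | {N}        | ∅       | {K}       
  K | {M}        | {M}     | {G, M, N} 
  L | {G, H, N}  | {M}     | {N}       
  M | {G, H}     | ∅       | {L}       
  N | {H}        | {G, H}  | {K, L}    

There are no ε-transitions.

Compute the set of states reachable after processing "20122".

Start in {G}.
Read '2': {G} → {G, H}.
Read '0': {G, H} → {K, N}.
Read '1': {K, N} → {G, H, M}.
Read '2': {G, H, M} → {G, H, K, L}.
Read '2': {G, H, K, L} → {G, H, K, M, N}.

{G, H, K, M, N}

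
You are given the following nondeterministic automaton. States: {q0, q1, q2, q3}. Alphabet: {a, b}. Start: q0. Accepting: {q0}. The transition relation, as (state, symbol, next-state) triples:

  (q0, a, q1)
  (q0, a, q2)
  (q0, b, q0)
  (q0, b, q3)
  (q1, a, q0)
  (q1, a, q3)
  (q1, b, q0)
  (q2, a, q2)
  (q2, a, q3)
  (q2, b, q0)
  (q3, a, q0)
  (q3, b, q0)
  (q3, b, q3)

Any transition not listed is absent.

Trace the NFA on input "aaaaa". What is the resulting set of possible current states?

Start in {q0}.
Read 'a': {q0} → {q1, q2}.
Read 'a': {q1, q2} → {q0, q2, q3}.
Read 'a': {q0, q2, q3} → {q0, q1, q2, q3}.
Read 'a': {q0, q1, q2, q3} → {q0, q1, q2, q3}.
Read 'a': {q0, q1, q2, q3} → {q0, q1, q2, q3}.

{q0, q1, q2, q3}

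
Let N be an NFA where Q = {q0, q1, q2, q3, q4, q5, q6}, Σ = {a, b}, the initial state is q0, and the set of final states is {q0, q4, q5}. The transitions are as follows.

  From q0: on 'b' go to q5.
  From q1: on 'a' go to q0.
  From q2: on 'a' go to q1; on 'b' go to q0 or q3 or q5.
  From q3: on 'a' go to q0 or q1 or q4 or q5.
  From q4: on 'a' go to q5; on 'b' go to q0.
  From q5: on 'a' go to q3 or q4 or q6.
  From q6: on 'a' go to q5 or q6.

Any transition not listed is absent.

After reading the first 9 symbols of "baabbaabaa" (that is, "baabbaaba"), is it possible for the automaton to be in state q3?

Yes

Start in {q0}.
Read 'b': {q0} → {q5}.
Read 'a': {q5} → {q3, q4, q6}.
Read 'a': {q3, q4, q6} → {q0, q1, q4, q5, q6}.
Read 'b': {q0, q1, q4, q5, q6} → {q0, q5}.
Read 'b': {q0, q5} → {q5}.
Read 'a': {q5} → {q3, q4, q6}.
Read 'a': {q3, q4, q6} → {q0, q1, q4, q5, q6}.
Read 'b': {q0, q1, q4, q5, q6} → {q0, q5}.
Read 'a': {q0, q5} → {q3, q4, q6}.
State q3 is in {q3, q4, q6}.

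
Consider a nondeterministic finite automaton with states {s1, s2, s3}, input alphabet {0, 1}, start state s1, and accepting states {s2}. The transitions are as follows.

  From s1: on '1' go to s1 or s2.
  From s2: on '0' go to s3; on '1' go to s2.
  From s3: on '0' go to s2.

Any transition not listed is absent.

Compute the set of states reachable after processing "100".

Start in {s1}.
Read '1': {s1} → {s1, s2}.
Read '0': {s1, s2} → {s3}.
Read '0': {s3} → {s2}.

{s2}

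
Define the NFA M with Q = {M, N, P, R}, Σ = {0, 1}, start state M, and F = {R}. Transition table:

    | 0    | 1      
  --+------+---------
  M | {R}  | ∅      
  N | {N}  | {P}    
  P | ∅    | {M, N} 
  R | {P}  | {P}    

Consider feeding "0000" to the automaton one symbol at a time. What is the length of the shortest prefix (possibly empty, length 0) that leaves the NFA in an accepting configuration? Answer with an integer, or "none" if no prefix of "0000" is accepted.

Start in {M}.
Read '0': M→{R}; now {R}.
None of the earlier sets intersect F, but {R} does.

1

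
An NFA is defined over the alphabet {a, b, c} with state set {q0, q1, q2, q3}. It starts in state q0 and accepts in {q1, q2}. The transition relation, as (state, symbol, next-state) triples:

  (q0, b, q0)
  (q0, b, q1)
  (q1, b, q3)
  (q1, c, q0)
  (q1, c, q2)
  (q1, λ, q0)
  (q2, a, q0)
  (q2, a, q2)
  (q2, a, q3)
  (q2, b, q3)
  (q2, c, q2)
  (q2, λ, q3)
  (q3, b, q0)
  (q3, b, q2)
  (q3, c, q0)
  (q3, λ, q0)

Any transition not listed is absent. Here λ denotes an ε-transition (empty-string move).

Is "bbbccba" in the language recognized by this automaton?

Start in {q0}.
Read 'b': q0→{q0, q1}; now {q0, q1}.
Read 'b': q0→{q0, q1}, q1→{q3}; now {q0, q1, q3}.
Read 'b': q0→{q0, q1}, q1→{q3}, q3→{q0, q2}; now {q0, q1, q2, q3}.
Read 'c': q0→∅, q1→{q0, q2}, q2→{q2}, q3→{q0}; union {q0, q2}; ε-closure = {q0, q2, q3}.
Read 'c': q0→∅, q2→{q2}, q3→{q0}; union {q0, q2}; ε-closure = {q0, q2, q3}.
Read 'b': q0→{q0, q1}, q2→{q3}, q3→{q0, q2}; now {q0, q1, q2, q3}.
Read 'a': q0→∅, q1→∅, q2→{q0, q2, q3}, q3→∅; now {q0, q2, q3}.
The final set {q0, q2, q3} contains the accepting state q2.

Yes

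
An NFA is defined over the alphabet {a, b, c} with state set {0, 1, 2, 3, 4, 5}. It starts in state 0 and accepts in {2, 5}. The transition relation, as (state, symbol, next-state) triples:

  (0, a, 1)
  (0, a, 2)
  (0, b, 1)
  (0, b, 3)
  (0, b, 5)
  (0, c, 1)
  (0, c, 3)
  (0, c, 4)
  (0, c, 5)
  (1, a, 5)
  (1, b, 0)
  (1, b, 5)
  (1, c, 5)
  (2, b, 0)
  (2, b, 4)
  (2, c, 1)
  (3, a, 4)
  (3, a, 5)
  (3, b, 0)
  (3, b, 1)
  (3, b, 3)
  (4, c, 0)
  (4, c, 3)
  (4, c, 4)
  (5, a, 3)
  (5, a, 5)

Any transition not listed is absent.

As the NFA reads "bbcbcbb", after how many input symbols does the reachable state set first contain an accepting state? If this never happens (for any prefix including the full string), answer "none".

1

Start in {0}.
Read 'b': {0} → {1, 3, 5}.
None of the earlier sets intersect F, but {1, 3, 5} does.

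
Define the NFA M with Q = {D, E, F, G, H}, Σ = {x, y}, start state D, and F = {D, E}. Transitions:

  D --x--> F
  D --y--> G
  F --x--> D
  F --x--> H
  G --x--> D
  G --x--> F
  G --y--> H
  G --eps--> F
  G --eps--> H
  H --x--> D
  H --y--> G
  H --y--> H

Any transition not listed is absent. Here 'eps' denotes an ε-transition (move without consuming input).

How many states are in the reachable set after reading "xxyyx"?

3

Start in {D}.
Read 'x': {D} → {F}.
Read 'x': {F} → {D, H}.
Read 'y': {D, H} → {F, G, H}.
Read 'y': {F, G, H} → {F, G, H}.
Read 'x': {F, G, H} → {D, F, H}.
That set has 3 states.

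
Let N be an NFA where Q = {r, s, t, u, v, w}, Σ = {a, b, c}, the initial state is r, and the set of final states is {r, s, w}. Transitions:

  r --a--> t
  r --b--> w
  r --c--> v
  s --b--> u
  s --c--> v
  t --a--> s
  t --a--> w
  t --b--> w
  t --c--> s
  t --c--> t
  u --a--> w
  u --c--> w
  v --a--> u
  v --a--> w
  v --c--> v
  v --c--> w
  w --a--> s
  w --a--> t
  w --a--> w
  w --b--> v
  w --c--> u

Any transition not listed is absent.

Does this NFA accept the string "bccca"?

Start in {r}.
Read 'b': {r} → {w}.
Read 'c': {w} → {u}.
Read 'c': {u} → {w}.
Read 'c': {w} → {u}.
Read 'a': {u} → {w}.
The final set {w} contains the accepting state w.

Yes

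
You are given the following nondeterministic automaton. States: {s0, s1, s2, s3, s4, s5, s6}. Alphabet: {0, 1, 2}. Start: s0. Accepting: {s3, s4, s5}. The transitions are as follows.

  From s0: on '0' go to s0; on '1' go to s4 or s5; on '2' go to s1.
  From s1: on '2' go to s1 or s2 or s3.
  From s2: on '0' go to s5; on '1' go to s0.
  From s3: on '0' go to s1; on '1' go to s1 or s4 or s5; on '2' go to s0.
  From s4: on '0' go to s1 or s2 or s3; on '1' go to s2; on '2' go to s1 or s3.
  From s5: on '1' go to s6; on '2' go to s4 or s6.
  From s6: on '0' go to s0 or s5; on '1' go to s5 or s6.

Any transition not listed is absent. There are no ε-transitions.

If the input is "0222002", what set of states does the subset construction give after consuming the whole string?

Start in {s0}.
Read '0': {s0} → {s0}.
Read '2': {s0} → {s1}.
Read '2': {s1} → {s1, s2, s3}.
Read '2': {s1, s2, s3} → {s0, s1, s2, s3}.
Read '0': {s0, s1, s2, s3} → {s0, s1, s5}.
Read '0': {s0, s1, s5} → {s0}.
Read '2': {s0} → {s1}.

{s1}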